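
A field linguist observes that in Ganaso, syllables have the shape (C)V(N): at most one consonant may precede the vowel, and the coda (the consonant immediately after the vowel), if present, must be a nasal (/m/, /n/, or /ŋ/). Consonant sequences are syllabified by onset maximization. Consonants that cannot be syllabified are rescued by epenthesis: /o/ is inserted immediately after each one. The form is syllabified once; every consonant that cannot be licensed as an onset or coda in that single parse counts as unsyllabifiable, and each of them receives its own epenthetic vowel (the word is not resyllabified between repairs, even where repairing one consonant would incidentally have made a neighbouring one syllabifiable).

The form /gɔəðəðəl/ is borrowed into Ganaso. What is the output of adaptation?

gɔəðəðəlo

Under (C)V(N), the unsyllabifiable consonants are /l/ (only a nasal (/m/, /n/, or /ŋ/) is licensed in coda position; onsets are limited to one consonant).
Inserting the epenthetic vowel yields /l/ → /lo/.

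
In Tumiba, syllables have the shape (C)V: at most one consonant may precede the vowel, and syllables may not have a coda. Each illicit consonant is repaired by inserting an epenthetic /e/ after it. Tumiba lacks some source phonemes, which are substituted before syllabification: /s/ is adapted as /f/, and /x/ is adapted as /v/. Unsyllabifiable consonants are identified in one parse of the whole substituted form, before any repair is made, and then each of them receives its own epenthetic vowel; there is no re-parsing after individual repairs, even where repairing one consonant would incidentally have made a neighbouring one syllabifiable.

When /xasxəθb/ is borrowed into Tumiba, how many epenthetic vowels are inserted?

After substitution the input is /vafvəθb/.
The unsyllabifiable consonants are /f/, /θ/, /b/; each receives one epenthetic vowel.

3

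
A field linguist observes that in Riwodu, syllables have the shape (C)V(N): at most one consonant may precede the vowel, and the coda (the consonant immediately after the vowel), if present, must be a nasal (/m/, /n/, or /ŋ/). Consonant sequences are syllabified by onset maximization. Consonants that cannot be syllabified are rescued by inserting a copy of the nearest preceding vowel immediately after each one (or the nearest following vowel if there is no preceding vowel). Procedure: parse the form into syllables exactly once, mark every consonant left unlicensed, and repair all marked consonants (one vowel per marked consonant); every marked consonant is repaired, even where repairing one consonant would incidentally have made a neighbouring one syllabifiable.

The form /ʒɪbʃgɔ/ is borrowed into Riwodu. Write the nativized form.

Syllabifying with onset maximization leaves /b/, /ʃ/ stranded (only a nasal (/m/, /n/, or /ŋ/) is licensed in coda position; onsets are limited to one consonant).
Inserting the epenthetic vowel yields /b/ → /bɪ/, /ʃ/ → /ʃɪ/.

ʒɪbɪʃɪgɔ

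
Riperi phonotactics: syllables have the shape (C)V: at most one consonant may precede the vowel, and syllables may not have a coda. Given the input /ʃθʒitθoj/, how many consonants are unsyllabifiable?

Under (C)V, the unsyllabifiable consonants are /ʃ/, /θ/, /t/, /j/ (no codas are permitted; onsets are limited to one consonant).

4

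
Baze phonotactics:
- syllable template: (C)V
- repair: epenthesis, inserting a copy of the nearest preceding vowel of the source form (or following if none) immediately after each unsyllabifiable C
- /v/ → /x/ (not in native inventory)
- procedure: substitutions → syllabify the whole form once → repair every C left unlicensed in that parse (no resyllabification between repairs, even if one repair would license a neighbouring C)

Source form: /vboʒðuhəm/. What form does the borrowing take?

xoboʒoðuhəmə

Substitution: /v/ → /x/, giving /xboʒðuhəm/.
Under (C)V, the unsyllabifiable consonants are /x/, /ʒ/, /m/ (no codas are permitted; onsets are limited to one consonant).
Inserting the epenthetic vowel yields /x/ → /xo/, /ʒ/ → /ʒo/, /m/ → /mə/.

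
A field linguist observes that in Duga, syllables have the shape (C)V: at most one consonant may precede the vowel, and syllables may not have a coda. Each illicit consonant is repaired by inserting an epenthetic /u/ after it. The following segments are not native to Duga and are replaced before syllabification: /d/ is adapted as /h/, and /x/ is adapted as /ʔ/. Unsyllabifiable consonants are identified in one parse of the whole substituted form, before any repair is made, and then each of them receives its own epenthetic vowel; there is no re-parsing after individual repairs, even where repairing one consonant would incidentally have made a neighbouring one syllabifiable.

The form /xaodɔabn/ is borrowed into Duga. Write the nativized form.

Substitution: /x/ → /ʔ/, /d/ → /h/, giving /ʔaohɔabn/.
Syllabifying with onset maximization leaves /b/, /n/ stranded (no codas are permitted; onsets are limited to one consonant).
Each unlicensed consonant becomes the onset of a new syllable: /b/ → /bu/, /n/ → /nu/.

ʔaohɔabunu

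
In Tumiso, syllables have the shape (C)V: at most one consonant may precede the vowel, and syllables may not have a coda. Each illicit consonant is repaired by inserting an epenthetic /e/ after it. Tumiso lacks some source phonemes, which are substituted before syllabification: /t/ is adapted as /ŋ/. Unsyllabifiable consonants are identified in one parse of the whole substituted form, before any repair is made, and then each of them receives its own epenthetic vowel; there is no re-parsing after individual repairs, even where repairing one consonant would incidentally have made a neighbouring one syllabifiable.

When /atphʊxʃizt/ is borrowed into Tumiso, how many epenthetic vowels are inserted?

5

After substitution the input is /aŋphʊxʃizŋ/.
The unsyllabifiable consonants are /ŋ/, /p/, /x/, /z/, /ŋ/; each receives one epenthetic vowel.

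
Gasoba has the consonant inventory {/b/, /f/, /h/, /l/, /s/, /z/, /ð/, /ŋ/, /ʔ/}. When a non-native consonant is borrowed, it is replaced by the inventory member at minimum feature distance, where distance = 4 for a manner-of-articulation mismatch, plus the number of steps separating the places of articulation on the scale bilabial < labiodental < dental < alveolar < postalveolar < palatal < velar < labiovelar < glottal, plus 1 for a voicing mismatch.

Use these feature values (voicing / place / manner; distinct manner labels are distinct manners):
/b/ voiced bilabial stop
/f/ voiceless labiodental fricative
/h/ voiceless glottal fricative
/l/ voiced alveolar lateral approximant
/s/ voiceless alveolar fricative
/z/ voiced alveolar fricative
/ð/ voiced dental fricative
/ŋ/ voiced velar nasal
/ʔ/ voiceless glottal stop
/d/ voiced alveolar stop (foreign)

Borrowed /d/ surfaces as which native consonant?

b

/b/ is closest: same manner (stop), place distance 3 (alveolar→bilabial), same voicing; total 3. Next closest is /l/ at distance 4.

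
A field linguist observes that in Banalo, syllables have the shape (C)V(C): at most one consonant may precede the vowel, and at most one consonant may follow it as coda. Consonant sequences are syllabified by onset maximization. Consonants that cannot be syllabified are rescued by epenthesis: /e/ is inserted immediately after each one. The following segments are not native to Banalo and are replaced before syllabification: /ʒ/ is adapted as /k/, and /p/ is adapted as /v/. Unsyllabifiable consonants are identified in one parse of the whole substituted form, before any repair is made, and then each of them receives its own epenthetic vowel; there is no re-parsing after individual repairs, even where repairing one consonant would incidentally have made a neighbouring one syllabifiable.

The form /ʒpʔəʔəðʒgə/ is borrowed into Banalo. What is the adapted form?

Substitution: /ʒ/ → /k/, /p/ → /v/, giving /kvʔəʔəðkgə/.
Under (C)V(C), the unsyllabifiable consonants are /k/, /v/, /k/ (at most one coda consonant is licensed; onsets are limited to one consonant).
Each unlicensed consonant becomes the onset of a new syllable: /k/ → /ke/, /v/ → /ve/, /k/ → /ke/.

keveʔəʔəðkegə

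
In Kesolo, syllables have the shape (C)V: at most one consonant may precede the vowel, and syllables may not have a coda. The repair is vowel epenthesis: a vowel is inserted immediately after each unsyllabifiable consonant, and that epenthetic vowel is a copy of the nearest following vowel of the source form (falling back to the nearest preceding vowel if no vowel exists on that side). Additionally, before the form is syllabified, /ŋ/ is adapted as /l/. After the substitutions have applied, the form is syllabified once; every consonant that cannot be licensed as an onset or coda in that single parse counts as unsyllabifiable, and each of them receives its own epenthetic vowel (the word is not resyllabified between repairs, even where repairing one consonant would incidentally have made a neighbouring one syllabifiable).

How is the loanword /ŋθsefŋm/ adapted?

leθesefeleme

Substitution: /ŋ/ → /l/, giving /lθseflm/.
The consonants /l/, /θ/, /f/, /l/, /m/ cannot be parsed into a legal (C)V syllable (no codas are permitted; onsets are limited to one consonant).
Each unlicensed consonant becomes the onset of a new syllable: /l/ → /le/, /θ/ → /θe/, /f/ → /fe/, /l/ → /le/, /m/ → /me/.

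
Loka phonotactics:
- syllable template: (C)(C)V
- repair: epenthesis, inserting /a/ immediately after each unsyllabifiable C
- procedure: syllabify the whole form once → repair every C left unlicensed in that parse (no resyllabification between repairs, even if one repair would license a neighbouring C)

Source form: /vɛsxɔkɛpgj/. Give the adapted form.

vɛsxɔkɛpagaja

Under (C)(C)V, the unsyllabifiable consonants are /p/, /g/, /j/ (no codas are permitted; onsets may contain at most 2 consonants).
Inserting the epenthetic vowel yields /p/ → /pa/, /g/ → /ga/, /j/ → /ja/.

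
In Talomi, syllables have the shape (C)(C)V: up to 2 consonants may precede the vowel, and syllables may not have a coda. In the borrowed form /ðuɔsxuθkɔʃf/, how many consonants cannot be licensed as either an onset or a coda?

Under (C)(C)V, the unsyllabifiable consonants are /ʃ/, /f/ (no codas are permitted; onsets may contain at most 2 consonants).

2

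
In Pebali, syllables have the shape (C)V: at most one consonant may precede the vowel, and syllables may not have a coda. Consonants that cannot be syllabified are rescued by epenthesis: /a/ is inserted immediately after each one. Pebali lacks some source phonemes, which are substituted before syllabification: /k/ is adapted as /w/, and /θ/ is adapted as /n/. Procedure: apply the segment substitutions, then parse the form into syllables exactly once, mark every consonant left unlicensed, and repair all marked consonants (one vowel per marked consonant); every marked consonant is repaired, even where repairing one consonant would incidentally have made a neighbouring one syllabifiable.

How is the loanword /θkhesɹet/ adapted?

Substitution: /θ/ → /n/, /k/ → /w/, giving /nwhesɹet/.
Syllabifying with onset maximization leaves /n/, /w/, /s/, /t/ stranded (no codas are permitted; onsets are limited to one consonant).
Each unlicensed consonant becomes the onset of a new syllable: /n/ → /na/, /w/ → /wa/, /s/ → /sa/, /t/ → /ta/.

nawahesaɹeta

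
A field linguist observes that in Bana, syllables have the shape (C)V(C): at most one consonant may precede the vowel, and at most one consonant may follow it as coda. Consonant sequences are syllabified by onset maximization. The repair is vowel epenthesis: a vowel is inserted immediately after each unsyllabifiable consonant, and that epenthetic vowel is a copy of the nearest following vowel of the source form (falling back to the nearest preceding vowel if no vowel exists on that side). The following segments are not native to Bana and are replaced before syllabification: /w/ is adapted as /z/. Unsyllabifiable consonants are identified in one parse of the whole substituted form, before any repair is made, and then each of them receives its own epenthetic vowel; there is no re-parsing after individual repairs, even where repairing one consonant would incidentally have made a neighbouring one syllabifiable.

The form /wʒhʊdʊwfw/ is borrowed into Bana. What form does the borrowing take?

zʊʒʊhʊdʊzfʊzʊ

Substitution: /w/ → /z/, giving /zʒhʊdʊzfz/.
The consonants /z/, /ʒ/, /f/, /z/ cannot be parsed into a legal (C)V(C) syllable (at most one coda consonant is licensed; onsets are limited to one consonant).
Inserting the epenthetic vowel yields /z/ → /zʊ/, /ʒ/ → /ʒʊ/, /f/ → /fʊ/, /z/ → /zʊ/.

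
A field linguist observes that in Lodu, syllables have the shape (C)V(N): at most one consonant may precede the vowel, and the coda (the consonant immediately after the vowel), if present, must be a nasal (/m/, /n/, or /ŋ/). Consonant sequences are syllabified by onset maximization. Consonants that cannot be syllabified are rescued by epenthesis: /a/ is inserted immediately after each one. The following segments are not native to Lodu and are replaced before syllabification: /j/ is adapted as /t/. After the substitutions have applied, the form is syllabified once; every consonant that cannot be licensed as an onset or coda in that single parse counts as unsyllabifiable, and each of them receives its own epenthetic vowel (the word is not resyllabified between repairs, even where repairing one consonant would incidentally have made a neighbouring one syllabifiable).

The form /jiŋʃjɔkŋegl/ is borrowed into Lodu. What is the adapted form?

Substitution: /j/ → /t/, giving /tiŋʃtɔkŋegl/.
Under (C)V(N), the unsyllabifiable consonants are /ʃ/, /k/, /g/, /l/ (only a nasal (/m/, /n/, or /ŋ/) is licensed in coda position; onsets are limited to one consonant).
Epenthesis after each stranded consonant: /ʃ/ → /ʃa/, /k/ → /ka/, /g/ → /ga/, /l/ → /la/.

tiŋʃatɔkaŋegala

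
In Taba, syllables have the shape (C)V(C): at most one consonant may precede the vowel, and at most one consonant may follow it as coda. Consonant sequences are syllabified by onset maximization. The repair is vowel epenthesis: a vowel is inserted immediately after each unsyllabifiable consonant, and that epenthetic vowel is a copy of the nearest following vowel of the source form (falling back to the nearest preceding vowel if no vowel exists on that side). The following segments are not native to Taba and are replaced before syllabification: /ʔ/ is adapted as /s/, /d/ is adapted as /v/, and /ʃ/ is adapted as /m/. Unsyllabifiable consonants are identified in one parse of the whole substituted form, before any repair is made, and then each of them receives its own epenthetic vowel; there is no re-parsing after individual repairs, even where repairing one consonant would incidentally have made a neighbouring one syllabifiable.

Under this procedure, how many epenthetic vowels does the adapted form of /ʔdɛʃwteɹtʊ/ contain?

2

After substitution the input is /svɛmwteɹtʊ/.
The unsyllabifiable consonants are /s/, /w/; each receives one epenthetic vowel.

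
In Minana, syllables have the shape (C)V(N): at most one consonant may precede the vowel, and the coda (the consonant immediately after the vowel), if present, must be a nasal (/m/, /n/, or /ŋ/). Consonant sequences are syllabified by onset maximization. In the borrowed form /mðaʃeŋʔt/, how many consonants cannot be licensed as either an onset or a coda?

Syllabifying with onset maximization leaves /m/, /ʔ/, /t/ stranded (only a nasal (/m/, /n/, or /ŋ/) is licensed in coda position; onsets are limited to one consonant).

3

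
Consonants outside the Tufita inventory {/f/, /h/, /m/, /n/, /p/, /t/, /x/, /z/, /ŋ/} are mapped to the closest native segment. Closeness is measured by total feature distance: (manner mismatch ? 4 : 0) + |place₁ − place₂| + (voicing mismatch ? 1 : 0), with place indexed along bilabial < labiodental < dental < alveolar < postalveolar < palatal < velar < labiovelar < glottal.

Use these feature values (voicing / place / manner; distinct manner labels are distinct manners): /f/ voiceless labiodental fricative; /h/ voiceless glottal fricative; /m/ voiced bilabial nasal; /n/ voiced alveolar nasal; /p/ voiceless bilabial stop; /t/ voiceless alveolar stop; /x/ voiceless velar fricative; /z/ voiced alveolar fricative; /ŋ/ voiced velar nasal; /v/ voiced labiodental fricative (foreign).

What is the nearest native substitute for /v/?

f

/f/ is closest: same manner (fricative), place distance 0 (labiodental→labiodental), voicing differs (+1); total 1. Next closest is /z/ at distance 2.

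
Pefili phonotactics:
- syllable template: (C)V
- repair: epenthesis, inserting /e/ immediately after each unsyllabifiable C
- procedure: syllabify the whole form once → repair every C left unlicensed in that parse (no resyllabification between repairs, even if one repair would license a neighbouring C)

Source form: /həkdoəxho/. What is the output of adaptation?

həkedoəxeho

Under (C)V, the unsyllabifiable consonants are /k/, /x/ (no codas are permitted; onsets are limited to one consonant).
Epenthesis after each stranded consonant: /k/ → /ke/, /x/ → /xe/.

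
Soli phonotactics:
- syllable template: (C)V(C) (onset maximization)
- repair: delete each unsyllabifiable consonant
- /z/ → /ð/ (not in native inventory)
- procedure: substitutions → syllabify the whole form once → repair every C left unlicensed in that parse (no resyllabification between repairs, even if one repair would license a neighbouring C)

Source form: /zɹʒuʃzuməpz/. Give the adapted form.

ʒuʃðuməp

Substitution: /z/ → /ð/, giving /ðɹʒuʃðuməpð/.
Syllabifying with onset maximization leaves /ð/, /ɹ/, /ð/ stranded (at most one coda consonant is licensed; onsets are limited to one consonant).
Deletion applies to /ð/, /ɹ/, /ð/.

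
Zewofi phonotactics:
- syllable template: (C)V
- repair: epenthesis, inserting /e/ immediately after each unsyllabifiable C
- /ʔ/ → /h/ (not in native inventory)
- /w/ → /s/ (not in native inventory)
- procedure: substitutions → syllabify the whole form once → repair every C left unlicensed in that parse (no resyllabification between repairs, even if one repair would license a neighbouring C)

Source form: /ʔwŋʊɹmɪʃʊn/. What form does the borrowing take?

heseŋʊɹemɪʃʊne

Substitution: /ʔ/ → /h/, /w/ → /s/, giving /hsŋʊɹmɪʃʊn/.
Syllabifying with onset maximization leaves /h/, /s/, /ɹ/, /n/ stranded (no codas are permitted; onsets are limited to one consonant).
Inserting the epenthetic vowel yields /h/ → /he/, /s/ → /se/, /ɹ/ → /ɹe/, /n/ → /ne/.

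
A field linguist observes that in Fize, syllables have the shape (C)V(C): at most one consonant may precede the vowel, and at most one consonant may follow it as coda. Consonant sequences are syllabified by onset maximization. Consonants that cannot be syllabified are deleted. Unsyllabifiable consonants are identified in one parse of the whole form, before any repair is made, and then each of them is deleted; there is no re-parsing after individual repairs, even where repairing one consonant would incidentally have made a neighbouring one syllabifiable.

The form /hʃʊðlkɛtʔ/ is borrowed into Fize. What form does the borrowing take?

The consonants /h/, /l/, /ʔ/ cannot be parsed into a legal (C)V(C) syllable (at most one coda consonant is licensed; onsets are limited to one consonant).
Deleting the stranded consonants removes /h/, /l/, /ʔ/.

ʃʊðkɛt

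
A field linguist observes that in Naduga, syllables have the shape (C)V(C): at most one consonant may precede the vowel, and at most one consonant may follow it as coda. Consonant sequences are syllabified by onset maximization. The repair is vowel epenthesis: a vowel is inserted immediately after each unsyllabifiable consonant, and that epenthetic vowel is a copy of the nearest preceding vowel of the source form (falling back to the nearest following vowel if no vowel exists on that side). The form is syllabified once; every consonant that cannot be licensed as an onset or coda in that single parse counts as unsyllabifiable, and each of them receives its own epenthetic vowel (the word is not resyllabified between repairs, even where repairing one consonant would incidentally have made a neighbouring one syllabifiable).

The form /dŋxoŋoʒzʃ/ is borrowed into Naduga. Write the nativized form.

Under (C)V(C), the unsyllabifiable consonants are /d/, /ŋ/, /z/, /ʃ/ (at most one coda consonant is licensed; onsets are limited to one consonant).
Each unlicensed consonant becomes the onset of a new syllable: /d/ → /do/, /ŋ/ → /ŋo/, /z/ → /zo/, /ʃ/ → /ʃo/.

doŋoxoŋoʒzoʃo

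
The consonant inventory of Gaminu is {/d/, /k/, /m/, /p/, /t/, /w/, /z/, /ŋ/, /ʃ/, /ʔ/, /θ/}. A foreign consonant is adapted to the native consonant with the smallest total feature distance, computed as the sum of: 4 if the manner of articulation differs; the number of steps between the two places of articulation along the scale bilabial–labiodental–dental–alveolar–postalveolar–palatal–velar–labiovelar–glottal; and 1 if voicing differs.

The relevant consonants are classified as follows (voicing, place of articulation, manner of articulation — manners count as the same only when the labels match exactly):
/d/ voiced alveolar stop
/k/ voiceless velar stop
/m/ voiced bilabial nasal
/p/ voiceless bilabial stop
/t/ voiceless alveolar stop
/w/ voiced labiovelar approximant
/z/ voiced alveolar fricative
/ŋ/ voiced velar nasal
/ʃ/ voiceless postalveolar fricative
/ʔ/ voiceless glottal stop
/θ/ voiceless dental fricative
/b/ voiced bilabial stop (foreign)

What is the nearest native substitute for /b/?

p

/p/ is closest: same manner (stop), place distance 0 (bilabial→bilabial), voicing differs (+1); total 1. Next closest is /d/ at distance 3.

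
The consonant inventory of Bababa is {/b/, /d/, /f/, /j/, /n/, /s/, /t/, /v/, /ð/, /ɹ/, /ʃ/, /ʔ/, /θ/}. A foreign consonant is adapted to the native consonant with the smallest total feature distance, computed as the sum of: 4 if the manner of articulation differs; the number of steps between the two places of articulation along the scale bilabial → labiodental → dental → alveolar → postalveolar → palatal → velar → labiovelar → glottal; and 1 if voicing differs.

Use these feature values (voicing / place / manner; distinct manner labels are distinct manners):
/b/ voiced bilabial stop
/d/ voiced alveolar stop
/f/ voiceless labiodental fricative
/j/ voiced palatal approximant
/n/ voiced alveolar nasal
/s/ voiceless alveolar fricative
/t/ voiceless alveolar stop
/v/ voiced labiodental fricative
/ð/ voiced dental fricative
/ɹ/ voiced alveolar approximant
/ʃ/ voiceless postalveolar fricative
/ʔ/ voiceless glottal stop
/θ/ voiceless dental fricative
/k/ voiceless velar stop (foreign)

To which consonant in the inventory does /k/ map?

ʔ

/ʔ/ is closest: same manner (stop), place distance 2 (velar→glottal), same voicing; total 2. Next closest is /t/ at distance 3.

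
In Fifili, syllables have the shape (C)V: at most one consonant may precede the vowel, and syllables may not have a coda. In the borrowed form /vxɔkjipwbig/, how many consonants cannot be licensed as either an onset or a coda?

The consonants /v/, /k/, /p/, /w/, /g/ cannot be parsed into a legal (C)V syllable (no codas are permitted; onsets are limited to one consonant).

5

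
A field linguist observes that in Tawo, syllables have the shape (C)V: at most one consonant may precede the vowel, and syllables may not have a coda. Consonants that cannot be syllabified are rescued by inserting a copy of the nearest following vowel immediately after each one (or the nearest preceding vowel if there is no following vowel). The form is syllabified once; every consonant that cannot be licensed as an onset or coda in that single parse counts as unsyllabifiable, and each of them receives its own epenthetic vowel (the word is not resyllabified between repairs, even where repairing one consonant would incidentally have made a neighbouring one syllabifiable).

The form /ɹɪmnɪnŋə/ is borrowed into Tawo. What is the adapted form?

Under (C)V, the unsyllabifiable consonants are /m/, /n/ (no codas are permitted; onsets are limited to one consonant).
Epenthesis after each stranded consonant: /m/ → /mɪ/, /n/ → /nə/.

ɹɪmɪnɪnəŋə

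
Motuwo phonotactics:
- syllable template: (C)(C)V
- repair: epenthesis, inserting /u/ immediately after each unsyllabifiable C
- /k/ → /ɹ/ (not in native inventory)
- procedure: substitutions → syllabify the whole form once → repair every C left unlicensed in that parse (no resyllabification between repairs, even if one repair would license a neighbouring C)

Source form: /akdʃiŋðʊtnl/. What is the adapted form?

Substitution: /k/ → /ɹ/, giving /aɹdʃiŋðʊtnl/.
Under (C)(C)V, the unsyllabifiable consonants are /ɹ/, /t/, /n/, /l/ (no codas are permitted; onsets may contain at most 2 consonants).
Epenthesis after each stranded consonant: /ɹ/ → /ɹu/, /t/ → /tu/, /n/ → /nu/, /l/ → /lu/.

aɹudʃiŋðʊtunulu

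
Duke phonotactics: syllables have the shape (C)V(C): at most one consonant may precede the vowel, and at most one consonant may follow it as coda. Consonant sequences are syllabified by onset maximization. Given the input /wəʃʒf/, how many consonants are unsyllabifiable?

The consonants /ʒ/, /f/ cannot be parsed into a legal (C)V(C) syllable (at most one coda consonant is licensed; onsets are limited to one consonant).

2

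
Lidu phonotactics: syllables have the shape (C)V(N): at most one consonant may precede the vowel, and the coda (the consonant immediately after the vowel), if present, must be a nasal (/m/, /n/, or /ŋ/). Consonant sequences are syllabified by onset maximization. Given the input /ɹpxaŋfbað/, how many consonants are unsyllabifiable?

Syllabifying with onset maximization leaves /ɹ/, /p/, /f/, /ð/ stranded (only a nasal (/m/, /n/, or /ŋ/) is licensed in coda position; onsets are limited to one consonant).

4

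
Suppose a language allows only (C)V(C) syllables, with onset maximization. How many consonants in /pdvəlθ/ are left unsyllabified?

Syllabifying with onset maximization leaves /p/, /d/, /θ/ stranded (at most one coda consonant is licensed; onsets are limited to one consonant).

3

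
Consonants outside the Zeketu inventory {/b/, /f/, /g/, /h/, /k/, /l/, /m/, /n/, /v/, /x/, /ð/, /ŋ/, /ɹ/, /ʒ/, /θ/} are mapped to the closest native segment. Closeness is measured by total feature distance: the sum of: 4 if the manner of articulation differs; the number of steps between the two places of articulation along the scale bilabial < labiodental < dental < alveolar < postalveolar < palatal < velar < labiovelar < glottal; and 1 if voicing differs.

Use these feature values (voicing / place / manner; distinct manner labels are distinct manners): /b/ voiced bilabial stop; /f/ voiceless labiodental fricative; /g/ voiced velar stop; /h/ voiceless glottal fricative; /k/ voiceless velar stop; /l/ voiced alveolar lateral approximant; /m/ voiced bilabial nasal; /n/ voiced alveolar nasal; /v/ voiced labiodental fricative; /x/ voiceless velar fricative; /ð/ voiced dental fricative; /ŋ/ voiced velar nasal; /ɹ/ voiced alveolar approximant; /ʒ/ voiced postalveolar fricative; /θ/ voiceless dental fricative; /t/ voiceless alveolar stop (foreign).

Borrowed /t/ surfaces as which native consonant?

k

/k/ is closest: same manner (stop), place distance 3 (alveolar→velar), same voicing; total 3. Next closest is /b/ at distance 4.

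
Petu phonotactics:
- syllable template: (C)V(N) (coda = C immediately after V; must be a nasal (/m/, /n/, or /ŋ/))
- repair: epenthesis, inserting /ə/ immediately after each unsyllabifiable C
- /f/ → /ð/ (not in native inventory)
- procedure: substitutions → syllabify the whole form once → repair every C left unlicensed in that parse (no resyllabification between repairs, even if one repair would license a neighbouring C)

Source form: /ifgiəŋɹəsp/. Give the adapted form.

iðəgiəŋɹəsəpə

Substitution: /f/ → /ð/, giving /iðgiəŋɹəsp/.
Syllabifying with onset maximization leaves /ð/, /s/, /p/ stranded (only a nasal (/m/, /n/, or /ŋ/) is licensed in coda position; onsets are limited to one consonant).
Inserting the epenthetic vowel yields /ð/ → /ðə/, /s/ → /sə/, /p/ → /pə/.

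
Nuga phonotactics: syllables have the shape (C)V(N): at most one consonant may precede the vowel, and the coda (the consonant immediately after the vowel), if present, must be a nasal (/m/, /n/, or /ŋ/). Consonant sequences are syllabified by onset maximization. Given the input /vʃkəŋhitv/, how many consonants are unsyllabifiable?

Under (C)V(N), the unsyllabifiable consonants are /v/, /ʃ/, /t/, /v/ (only a nasal (/m/, /n/, or /ŋ/) is licensed in coda position; onsets are limited to one consonant).

4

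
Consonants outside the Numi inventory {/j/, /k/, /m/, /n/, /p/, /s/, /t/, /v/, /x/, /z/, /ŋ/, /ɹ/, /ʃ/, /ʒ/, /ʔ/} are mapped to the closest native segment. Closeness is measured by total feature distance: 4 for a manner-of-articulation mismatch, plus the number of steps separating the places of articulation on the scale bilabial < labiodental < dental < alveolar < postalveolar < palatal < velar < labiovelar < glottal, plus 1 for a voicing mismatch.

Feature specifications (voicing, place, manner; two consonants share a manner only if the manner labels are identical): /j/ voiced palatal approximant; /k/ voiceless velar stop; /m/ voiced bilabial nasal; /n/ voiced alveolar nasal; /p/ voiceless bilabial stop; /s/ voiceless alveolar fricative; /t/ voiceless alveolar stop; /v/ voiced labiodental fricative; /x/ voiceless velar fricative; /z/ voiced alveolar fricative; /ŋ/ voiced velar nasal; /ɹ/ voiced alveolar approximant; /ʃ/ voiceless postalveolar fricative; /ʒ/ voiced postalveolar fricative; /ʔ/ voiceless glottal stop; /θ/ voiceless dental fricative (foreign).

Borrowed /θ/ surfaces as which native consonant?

s

/s/ is closest: same manner (fricative), place distance 1 (dental→alveolar), same voicing; total 1. Next closest is /v/ at distance 2.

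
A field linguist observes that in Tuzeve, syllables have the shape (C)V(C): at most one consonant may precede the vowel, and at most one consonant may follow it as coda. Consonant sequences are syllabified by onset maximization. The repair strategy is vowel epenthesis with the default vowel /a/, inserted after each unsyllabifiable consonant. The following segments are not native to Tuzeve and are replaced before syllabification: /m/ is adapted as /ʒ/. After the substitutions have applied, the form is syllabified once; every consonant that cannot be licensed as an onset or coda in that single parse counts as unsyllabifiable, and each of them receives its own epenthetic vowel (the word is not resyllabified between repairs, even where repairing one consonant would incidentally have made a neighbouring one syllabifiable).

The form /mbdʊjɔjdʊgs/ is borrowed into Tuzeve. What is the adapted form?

Substitution: /m/ → /ʒ/, giving /ʒbdʊjɔjdʊgs/.
Under (C)V(C), the unsyllabifiable consonants are /ʒ/, /b/, /s/ (at most one coda consonant is licensed; onsets are limited to one consonant).
Each unlicensed consonant becomes the onset of a new syllable: /ʒ/ → /ʒa/, /b/ → /ba/, /s/ → /sa/.

ʒabadʊjɔjdʊgsa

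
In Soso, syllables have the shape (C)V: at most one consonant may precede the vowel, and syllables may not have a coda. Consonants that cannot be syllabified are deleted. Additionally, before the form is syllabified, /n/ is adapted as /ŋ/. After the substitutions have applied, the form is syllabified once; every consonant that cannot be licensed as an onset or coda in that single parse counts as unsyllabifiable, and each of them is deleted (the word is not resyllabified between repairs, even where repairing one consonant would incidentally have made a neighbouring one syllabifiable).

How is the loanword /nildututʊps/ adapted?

Substitution: /n/ → /ŋ/, giving /ŋildututʊps/.
The consonants /l/, /p/, /s/ cannot be parsed into a legal (C)V syllable (no codas are permitted; onsets are limited to one consonant).
Deleting the stranded consonants removes /l/, /p/, /s/.

ŋidututʊ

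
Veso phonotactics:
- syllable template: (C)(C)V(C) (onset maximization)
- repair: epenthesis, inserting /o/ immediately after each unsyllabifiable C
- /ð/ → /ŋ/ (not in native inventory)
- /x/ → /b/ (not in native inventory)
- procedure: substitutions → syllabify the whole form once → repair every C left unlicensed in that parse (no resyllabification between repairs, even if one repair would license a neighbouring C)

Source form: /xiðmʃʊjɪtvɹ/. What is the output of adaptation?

biŋmʃʊjɪtvoɹo

Substitution: /x/ → /b/, /ð/ → /ŋ/, giving /biŋmʃʊjɪtvɹ/.
The consonants /v/, /ɹ/ cannot be parsed into a legal (C)(C)V(C) syllable (at most one coda consonant is licensed; onsets may contain at most 2 consonants).
Inserting the epenthetic vowel yields /v/ → /vo/, /ɹ/ → /ɹo/.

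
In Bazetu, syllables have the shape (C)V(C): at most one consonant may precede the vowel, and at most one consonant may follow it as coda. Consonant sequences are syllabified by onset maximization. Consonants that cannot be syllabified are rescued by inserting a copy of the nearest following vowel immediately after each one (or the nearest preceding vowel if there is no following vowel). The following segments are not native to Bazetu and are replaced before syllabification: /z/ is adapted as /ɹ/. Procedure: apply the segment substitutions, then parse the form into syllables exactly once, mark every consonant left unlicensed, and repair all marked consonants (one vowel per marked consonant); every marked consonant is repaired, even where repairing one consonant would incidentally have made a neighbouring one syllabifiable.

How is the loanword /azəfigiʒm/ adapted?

aɹəfigiʒmi

Substitution: /z/ → /ɹ/, giving /aɹəfigiʒm/.
The consonants /m/ cannot be parsed into a legal (C)V(C) syllable (at most one coda consonant is licensed; onsets are limited to one consonant).
Inserting the epenthetic vowel yields /m/ → /mi/.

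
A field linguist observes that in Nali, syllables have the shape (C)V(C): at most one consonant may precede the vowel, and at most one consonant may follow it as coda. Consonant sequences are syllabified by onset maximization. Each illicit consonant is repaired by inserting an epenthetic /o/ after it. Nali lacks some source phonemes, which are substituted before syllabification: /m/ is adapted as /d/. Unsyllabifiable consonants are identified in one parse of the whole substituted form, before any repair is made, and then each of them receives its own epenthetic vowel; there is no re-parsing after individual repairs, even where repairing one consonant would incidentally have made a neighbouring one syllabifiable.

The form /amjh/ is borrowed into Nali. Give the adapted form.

Substitution: /m/ → /d/, giving /adjh/.
Syllabifying with onset maximization leaves /j/, /h/ stranded (at most one coda consonant is licensed; onsets are limited to one consonant).
Inserting the epenthetic vowel yields /j/ → /jo/, /h/ → /ho/.

adjoho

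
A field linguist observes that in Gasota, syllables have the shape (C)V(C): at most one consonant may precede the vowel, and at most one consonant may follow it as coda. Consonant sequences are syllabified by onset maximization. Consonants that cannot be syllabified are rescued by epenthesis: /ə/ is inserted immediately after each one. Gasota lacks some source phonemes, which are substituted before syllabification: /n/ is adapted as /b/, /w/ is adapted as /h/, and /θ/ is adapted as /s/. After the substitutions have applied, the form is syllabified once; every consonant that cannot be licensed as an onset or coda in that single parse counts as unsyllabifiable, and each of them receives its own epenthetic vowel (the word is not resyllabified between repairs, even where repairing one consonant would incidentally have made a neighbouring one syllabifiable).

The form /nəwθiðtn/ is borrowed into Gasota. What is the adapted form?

Substitution: /n/ → /b/, /w/ → /h/, /θ/ → /s/, giving /bəhsiðtb/.
Under (C)V(C), the unsyllabifiable consonants are /t/, /b/ (at most one coda consonant is licensed; onsets are limited to one consonant).
Each unlicensed consonant becomes the onset of a new syllable: /t/ → /tə/, /b/ → /bə/.

bəhsiðtəbə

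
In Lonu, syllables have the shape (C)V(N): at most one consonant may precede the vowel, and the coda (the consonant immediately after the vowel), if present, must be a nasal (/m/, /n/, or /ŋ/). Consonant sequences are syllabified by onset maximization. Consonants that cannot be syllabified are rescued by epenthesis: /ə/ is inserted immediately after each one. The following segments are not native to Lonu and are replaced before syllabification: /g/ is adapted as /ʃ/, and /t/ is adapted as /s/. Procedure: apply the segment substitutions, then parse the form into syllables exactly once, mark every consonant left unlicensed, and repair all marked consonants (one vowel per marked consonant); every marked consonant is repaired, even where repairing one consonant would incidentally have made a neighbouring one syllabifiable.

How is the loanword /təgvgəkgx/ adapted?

Substitution: /t/ → /s/, /g/ → /ʃ/, giving /səʃvʃəkʃx/.
The consonants /ʃ/, /v/, /k/, /ʃ/, /x/ cannot be parsed into a legal (C)V(N) syllable (only a nasal (/m/, /n/, or /ŋ/) is licensed in coda position; onsets are limited to one consonant).
Epenthesis after each stranded consonant: /ʃ/ → /ʃə/, /v/ → /və/, /k/ → /kə/, /ʃ/ → /ʃə/, /x/ → /xə/.

səʃəvəʃəkəʃəxə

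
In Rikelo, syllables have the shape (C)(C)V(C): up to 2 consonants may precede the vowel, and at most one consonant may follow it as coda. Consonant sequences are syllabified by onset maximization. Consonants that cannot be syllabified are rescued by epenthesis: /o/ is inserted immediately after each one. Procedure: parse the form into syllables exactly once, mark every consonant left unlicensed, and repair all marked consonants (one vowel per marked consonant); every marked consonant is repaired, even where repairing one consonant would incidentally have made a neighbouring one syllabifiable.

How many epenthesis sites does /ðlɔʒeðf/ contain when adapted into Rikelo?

The unsyllabifiable consonants are /f/; each receives one epenthetic vowel.

1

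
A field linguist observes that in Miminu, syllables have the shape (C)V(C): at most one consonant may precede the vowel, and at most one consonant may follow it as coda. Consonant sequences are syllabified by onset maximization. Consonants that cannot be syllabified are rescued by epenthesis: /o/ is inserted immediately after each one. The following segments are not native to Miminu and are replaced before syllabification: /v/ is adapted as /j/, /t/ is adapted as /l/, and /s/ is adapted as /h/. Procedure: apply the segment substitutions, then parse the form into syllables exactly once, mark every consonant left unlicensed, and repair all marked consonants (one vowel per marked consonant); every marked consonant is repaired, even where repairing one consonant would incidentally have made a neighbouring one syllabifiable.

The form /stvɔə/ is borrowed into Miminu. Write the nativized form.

Substitution: /s/ → /h/, /t/ → /l/, /v/ → /j/, giving /hljɔə/.
Syllabifying with onset maximization leaves /h/, /l/ stranded (at most one coda consonant is licensed; onsets are limited to one consonant).
Epenthesis after each stranded consonant: /h/ → /ho/, /l/ → /lo/.

holojɔə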